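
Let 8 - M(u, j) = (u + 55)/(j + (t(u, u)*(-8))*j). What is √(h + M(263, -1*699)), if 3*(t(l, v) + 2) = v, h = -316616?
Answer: I*√72445535346837990/478349 ≈ 562.68*I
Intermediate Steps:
t(l, v) = -2 + v/3
M(u, j) = 8 - (55 + u)/(j + j*(16 - 8*u/3)) (M(u, j) = 8 - (u + 55)/(j + ((-2 + u/3)*(-8))*j) = 8 - (55 + u)/(j + (16 - 8*u/3)*j) = 8 - (55 + u)/(j + j*(16 - 8*u/3)))
√(h + M(263, -1*699)) = √(-316616 + (165 - (-408)*699 + 3*263 + 64*(-1*699)*263)/(((-1*699))*(-51 + 8*263))) = √(-316616 + (165 - 408*(-699) + 789 + 64*(-699)*263)/((-699)*(-51 + 2104))) = √(-316616 - 1/699*(165 + 285192 + 789 - 11765568)/2053) = √(-316616 - 1/699*1/2053*(-11479422)) = √(-316616 + 3826474/478349) = √(-151449120510/478349) = I*√72445535346837990/478349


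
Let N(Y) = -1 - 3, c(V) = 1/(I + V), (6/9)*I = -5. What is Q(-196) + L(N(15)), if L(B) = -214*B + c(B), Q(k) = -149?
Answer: 16259/23 ≈ 706.91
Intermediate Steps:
I = -15/2 (I = (3/2)*(-5) = -15/2 ≈ -7.5000)
c(V) = 1/(-15/2 + V)
N(Y) = -4
L(B) = -214*B + 2/(-15 + 2*B)
Q(-196) + L(N(15)) = -149 + 2*(1 - 107*(-4)*(-15 + 2*(-4)))/(-15 + 2*(-4)) = -149 + 2*(1 - 107*(-4)*(-15 - 8))/(-15 - 8) = -149 + 2*(1 - 107*(-4)*(-23))/(-23) = -149 + 2*(-1/23)*(1 - 9844) = -149 + 2*(-1/23)*(-9843) = -149 + 19686/23 = 16259/23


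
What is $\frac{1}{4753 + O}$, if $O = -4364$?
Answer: $\frac{1}{389} \approx 0.0025707$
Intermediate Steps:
$\frac{1}{4753 + O} = \frac{1}{4753 - 4364} = \frac{1}{389}$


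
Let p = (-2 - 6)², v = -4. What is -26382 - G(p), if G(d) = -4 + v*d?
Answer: -26122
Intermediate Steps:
p = 64 (p = (-8)² = 64)
G(d) = -4 - 4*d
-26382 - G(p) = -26382 - (-4 - 4*64) = -26382 - (-4 - 256) = -26382 - 1*(-260) = -26382 + 260 = -26122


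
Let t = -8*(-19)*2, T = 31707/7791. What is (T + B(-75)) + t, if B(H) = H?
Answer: 605282/2597 ≈ 233.07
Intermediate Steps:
T = 10569/2597 (T = 31707*(1/7791) = 10569/2597 ≈ 4.0697)
t = 304 (t = 152*2 = 304)
(T + B(-75)) + t = (10569/2597 - 75) + 304 = -184206/2597 + 304 = 605282/2597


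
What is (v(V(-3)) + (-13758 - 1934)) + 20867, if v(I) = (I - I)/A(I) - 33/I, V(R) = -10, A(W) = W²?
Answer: 51783/10 ≈ 5178.3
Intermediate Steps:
v(I) = -33/I (v(I) = (I - I)/(I²) - 33/I = 0/I² - 33/I = 0 - 33/I = -33/I)
(v(V(-3)) + (-13758 - 1934)) + 20867 = (-33/(-10) + (-13758 - 1934)) + 20867 = (-33*(-⅒) - 15692) + 20867 = (33/10 - 15692) + 20867 = -156887/10 + 20867 = 51783/10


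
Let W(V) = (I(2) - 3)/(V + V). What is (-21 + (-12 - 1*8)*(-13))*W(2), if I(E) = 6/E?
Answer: 0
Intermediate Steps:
W(V) = 0 (W(V) = (6/2 - 3)/(V + V) = (6*(½) - 3)/((2*V)) = (3 - 3)*(1/(2*V)) = 0*(1/(2*V)) = 0)
(-21 + (-12 - 1*8)*(-13))*W(2) = (-21 + (-12 - 1*8)*(-13))*0 = (-21 + (-12 - 8)*(-13))*0 = (-21 - 20*(-13))*0 = (-21 + 260)*0 = 239*0 = 0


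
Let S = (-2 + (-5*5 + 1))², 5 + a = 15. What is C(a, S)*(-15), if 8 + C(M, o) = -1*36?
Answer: 660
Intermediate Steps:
a = 10 (a = -5 + 15 = 10)
S = 676 (S = (-2 + (-25 + 1))² = (-2 - 24)² = (-26)² = 676)
C(M, o) = -44 (C(M, o) = -8 - 1*36 = -8 - 36 = -44)
C(a, S)*(-15) = -44*(-15) = 660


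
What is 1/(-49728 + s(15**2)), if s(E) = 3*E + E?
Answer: -1/48828 ≈ -2.0480e-5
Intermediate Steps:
s(E) = 4*E
1/(-49728 + s(15**2)) = 1/(-49728 + 4*15**2) = 1/(-49728 + 4*225) = 1/(-49728 + 900) = 1/(-48828) = -1/48828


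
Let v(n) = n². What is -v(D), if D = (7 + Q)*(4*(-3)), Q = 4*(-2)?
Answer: -144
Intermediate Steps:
Q = -8
D = 12 (D = (7 - 8)*(4*(-3)) = -1*(-12) = 12)
-v(D) = -1*12² = -1*144 = -144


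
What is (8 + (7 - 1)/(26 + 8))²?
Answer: 19321/289 ≈ 66.855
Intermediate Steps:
(8 + (7 - 1)/(26 + 8))² = (8 + 6/34)² = (8 + 6*(1/34))² = (8 + 3/17)² = (139/17)² = 19321/289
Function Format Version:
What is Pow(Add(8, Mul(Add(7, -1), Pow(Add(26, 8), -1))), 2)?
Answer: Rational(19321, 289) ≈ 66.855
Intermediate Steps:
Pow(Add(8, Mul(Add(7, -1), Pow(Add(26, 8), -1))), 2) = Pow(Add(8, Mul(6, Pow(34, -1))), 2) = Pow(Add(8, Mul(6, Rational(1, 34))), 2) = Pow(Add(8, Rational(3, 17)), 2) = Pow(Rational(139, 17), 2) = Rational(19321, 289)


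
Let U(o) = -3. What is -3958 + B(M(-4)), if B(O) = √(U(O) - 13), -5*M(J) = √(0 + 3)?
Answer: -3958 + 4*I ≈ -3958.0 + 4.0*I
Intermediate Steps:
M(J) = -√3/5 (M(J) = -√(0 + 3)/5 = -√3/5)
B(O) = 4*I (B(O) = √(-3 - 13) = √(-16) = 4*I)
-3958 + B(M(-4)) = -3958 + 4*I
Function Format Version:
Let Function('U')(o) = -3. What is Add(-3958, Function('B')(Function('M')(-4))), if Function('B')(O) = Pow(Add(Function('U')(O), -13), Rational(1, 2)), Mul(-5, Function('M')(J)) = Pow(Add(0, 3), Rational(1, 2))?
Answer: Add(-3958, Mul(4, I)) ≈ Add(-3958.0, Mul(4.0000, I))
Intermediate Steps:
Function('M')(J) = Mul(Rational(-1, 5), Pow(3, Rational(1, 2))) (Function('M')(J) = Mul(Rational(-1, 5), Pow(Add(0, 3), Rational(1, 2))) = Mul(Rational(-1, 5), Pow(3, Rational(1, 2))))
Function('B')(O) = Mul(4, I) (Function('B')(O) = Pow(Add(-3, -13), Rational(1, 2)) = Pow(-16, Rational(1, 2)) = Mul(4, I))
Add(-3958, Function('B')(Function('M')(-4))) = Add(-3958, Mul(4, I))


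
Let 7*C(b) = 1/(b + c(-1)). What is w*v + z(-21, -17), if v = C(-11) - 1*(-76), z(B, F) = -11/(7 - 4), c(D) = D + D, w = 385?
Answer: 1140832/39 ≈ 29252.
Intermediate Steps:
c(D) = 2*D
C(b) = 1/(7*(-2 + b)) (C(b) = 1/(7*(b + 2*(-1))) = 1/(7*(b - 2)) = 1/(7*(-2 + b)))
z(B, F) = -11/3
v = 6915/91 (v = 1/(7*(-2 - 11)) - 1*(-76) = (⅐)/(-13) + 76 = (⅐)*(-1/13) + 76 = -1/91 + 76 = 6915/91 ≈ 75.989)
w*v + z(-21, -17) = 385*(6915/91) - 11/3 = 380325/13 - 11/3 = 1140832/39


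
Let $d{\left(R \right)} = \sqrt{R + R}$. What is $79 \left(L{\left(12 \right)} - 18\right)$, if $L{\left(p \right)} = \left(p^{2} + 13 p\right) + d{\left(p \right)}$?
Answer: $22278 + 158 \sqrt{6} \approx 22665.0$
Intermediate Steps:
$d{\left(R \right)} = \sqrt{2} \sqrt{R}$ ($d{\left(R \right)} = \sqrt{2 R} = \sqrt{2} \sqrt{R}$)
$L{\left(p \right)} = p^{2} + 13 p + \sqrt{2} \sqrt{p}$ ($L{\left(p \right)} = \left(p^{2} + 13 p\right) + \sqrt{2} \sqrt{p} = p^{2} + 13 p + \sqrt{2} \sqrt{p}$)
$79 \left(L{\left(12 \right)} - 18\right) = 79 \left(\left(12^{2} + 13 \cdot 12 + \sqrt{2} \sqrt{12}\right) - 18\right) = 79 \left(\left(144 + 156 + \sqrt{2} \cdot 2 \sqrt{3}\right) - 18\right) = 79 \left(\left(144 + 156 + 2 \sqrt{6}\right) - 18\right) = 79 \left(\left(300 + 2 \sqrt{6}\right) - 18\right) = 79 \left(282 + 2 \sqrt{6}\right) = 22278 + 158 \sqrt{6}$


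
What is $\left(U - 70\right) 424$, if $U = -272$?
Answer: $-145008$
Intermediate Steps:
$\left(U - 70\right) 424 = \left(-272 - 70\right) 424 = \left(-342\right) 424 = -145008$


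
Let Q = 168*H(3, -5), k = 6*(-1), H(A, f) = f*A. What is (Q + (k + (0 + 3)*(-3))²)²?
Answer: 5267025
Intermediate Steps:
H(A, f) = A*f
k = -6
Q = -2520 (Q = 168*(3*(-5)) = 168*(-15) = -2520)
(Q + (k + (0 + 3)*(-3))²)² = (-2520 + (-6 + (0 + 3)*(-3))²)² = (-2520 + (-6 + 3*(-3))²)² = (-2520 + (-6 - 9)²)² = (-2520 + (-15)²)² = (-2520 + 225)² = (-2295)² = 5267025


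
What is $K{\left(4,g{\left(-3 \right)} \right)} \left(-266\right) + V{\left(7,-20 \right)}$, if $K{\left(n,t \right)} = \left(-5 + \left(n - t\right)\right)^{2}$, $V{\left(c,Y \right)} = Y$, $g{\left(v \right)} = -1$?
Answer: $-20$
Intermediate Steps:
$K{\left(n,t \right)} = \left(-5 + n - t\right)^{2}$
$K{\left(4,g{\left(-3 \right)} \right)} \left(-266\right) + V{\left(7,-20 \right)} = \left(5 - 1 - 4\right)^{2} \left(-266\right) - 20 = 0^{2} \left(-266\right) - 20 = 0 \left(-266\right) - 20 = 0 - 20 = -20$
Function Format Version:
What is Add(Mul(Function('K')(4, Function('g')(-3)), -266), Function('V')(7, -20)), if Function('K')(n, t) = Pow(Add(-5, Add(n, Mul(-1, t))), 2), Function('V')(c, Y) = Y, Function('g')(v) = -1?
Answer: -20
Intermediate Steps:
Function('K')(n, t) = Pow(Add(-5, n, Mul(-1, t)), 2)
Add(Mul(Function('K')(4, Function('g')(-3)), -266), Function('V')(7, -20)) = Add(Mul(Pow(Add(5, -1, Mul(-1, 4)), 2), -266), -20) = Add(Mul(Pow(Add(5, -1, -4), 2), -266), -20) = Add(Mul(Pow(0, 2), -266), -20) = Add(Mul(0, -266), -20) = Add(0, -20) = -20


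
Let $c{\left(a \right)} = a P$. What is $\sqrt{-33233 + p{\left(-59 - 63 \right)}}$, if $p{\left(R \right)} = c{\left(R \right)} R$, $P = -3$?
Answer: $i \sqrt{77885} \approx 279.08 i$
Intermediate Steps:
$c{\left(a \right)} = - 3 a$ ($c{\left(a \right)} = a \left(-3\right) = - 3 a$)
$p{\left(R \right)} = - 3 R^{2}$ ($p{\left(R \right)} = - 3 R R = - 3 R^{2}$)
$\sqrt{-33233 + p{\left(-59 - 63 \right)}} = \sqrt{-33233 - 3 \left(-59 - 63\right)^{2}} = \sqrt{-33233 - 3 \left(-122\right)^{2}} = \sqrt{-33233 - 44652} = \sqrt{-77885} = i \sqrt{77885}$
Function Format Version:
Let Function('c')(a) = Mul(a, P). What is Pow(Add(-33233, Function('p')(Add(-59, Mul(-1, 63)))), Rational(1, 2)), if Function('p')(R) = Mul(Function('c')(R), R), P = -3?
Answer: Mul(I, Pow(77885, Rational(1, 2))) ≈ Mul(279.08, I)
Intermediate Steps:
Function('c')(a) = Mul(-3, a) (Function('c')(a) = Mul(a, -3) = Mul(-3, a))
Function('p')(R) = Mul(-3, Pow(R, 2)) (Function('p')(R) = Mul(Mul(-3, R), R) = Mul(-3, Pow(R, 2)))
Pow(Add(-33233, Function('p')(Add(-59, Mul(-1, 63)))), Rational(1, 2)) = Pow(Add(-33233, Mul(-3, Pow(Add(-59, Mul(-1, 63)), 2))), Rational(1, 2)) = Pow(Add(-33233, Mul(-3, Pow(Add(-59, -63), 2))), Rational(1, 2)) = Pow(Add(-33233, Mul(-3, Pow(-122, 2))), Rational(1, 2)) = Pow(Add(-33233, Mul(-3, 14884)), Rational(1, 2)) = Pow(Add(-33233, -44652), Rational(1, 2)) = Pow(-77885, Rational(1, 2)) = Mul(I, Pow(77885, Rational(1, 2)))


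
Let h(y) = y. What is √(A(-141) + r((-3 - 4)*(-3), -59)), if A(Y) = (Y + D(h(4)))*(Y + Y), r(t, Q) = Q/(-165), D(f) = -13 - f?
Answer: √1213046835/165 ≈ 211.08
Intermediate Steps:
r(t, Q) = -Q/165 (r(t, Q) = Q*(-1/165) = -Q/165)
A(Y) = 2*Y*(-17 + Y) (A(Y) = (Y + (-13 - 1*4))*(Y + Y) = (Y + (-13 - 4))*(2*Y) = (Y - 17)*(2*Y) = (-17 + Y)*(2*Y) = 2*Y*(-17 + Y))
√(A(-141) + r((-3 - 4)*(-3), -59)) = √(2*(-141)*(-17 - 141) - 1/165*(-59)) = √(2*(-141)*(-158) + 59/165) = √(44556 + 59/165) = √(7351799/165) = √1213046835/165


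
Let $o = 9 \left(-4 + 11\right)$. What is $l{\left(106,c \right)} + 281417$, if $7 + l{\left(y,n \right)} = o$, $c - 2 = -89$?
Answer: $281473$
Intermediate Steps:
$c = -87$ ($c = 2 - 89 = -87$)
$o = 63$ ($o = 9 \cdot 7 = 63$)
$l{\left(y,n \right)} = 56$ ($l{\left(y,n \right)} = -7 + 63 = 56$)
$l{\left(106,c \right)} + 281417 = 56 + 281417 = 281473$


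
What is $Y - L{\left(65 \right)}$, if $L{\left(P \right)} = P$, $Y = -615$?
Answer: $-680$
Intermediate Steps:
$Y - L{\left(65 \right)} = -615 - 65 = -680$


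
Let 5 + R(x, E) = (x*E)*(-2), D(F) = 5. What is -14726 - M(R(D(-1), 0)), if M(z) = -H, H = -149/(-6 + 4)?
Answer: -29303/2 ≈ -14652.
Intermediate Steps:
H = 149/2 (H = -149/((-2*1)) = -149/(-2) = -149*(-½) = 149/2 ≈ 74.500)
R(x, E) = -5 - 2*E*x (R(x, E) = -5 + (x*E)*(-2) = -5 + (E*x)*(-2) = -5 - 2*E*x)
M(z) = -149/2 (M(z) = -1*149/2 = -149/2)
-14726 - M(R(D(-1), 0)) = -14726 - 1*(-149/2) = -14726 + 149/2 = -29303/2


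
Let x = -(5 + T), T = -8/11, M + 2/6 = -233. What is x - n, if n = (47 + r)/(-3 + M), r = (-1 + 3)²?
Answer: -31640/7799 ≈ -4.0569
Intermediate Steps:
M = -700/3 (M = -⅓ - 233 = -700/3 ≈ -233.33)
r = 4 (r = 2² = 4)
T = -8/11 (T = -8*1/11 = -8/11 ≈ -0.72727)
x = -47/11 (x = -(5 - 8/11) = -1*47/11 = -47/11 ≈ -4.2727)
n = -153/709 (n = (47 + 4)/(-3 - 700/3) = 51/(-709/3) = 51*(-3/709) = -153/709 ≈ -0.21580)
x - n = -47/11 - 1*(-153/709) = -47/11 + 153/709 = -31640/7799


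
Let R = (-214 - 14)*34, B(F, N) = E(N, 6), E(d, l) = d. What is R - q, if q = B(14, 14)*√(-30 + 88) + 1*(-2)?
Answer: -7750 - 14*√58 ≈ -7856.6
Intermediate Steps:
B(F, N) = N
q = -2 + 14*√58 (q = 14*√(-30 + 88) + 1*(-2) = 14*√58 - 2 = -2 + 14*√58 ≈ 104.62)
R = -7752 (R = -228*34 = -7752)
R - q = -7752 - (-2 + 14*√58) = -7752 + (2 - 14*√58) = -7750 - 14*√58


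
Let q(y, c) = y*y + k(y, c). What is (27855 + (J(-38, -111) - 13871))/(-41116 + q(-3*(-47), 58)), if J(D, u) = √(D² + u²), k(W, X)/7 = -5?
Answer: -6992/10635 - √13765/21270 ≈ -0.66297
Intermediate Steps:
k(W, X) = -35 (k(W, X) = 7*(-5) = -35)
q(y, c) = -35 + y² (q(y, c) = y*y - 35 = y² - 35 = -35 + y²)
(27855 + (J(-38, -111) - 13871))/(-41116 + q(-3*(-47), 58)) = (27855 + (√((-38)² + (-111)²) - 13871))/(-41116 + (-35 + (-3*(-47))²)) = (27855 + (√(1444 + 12321) - 13871))/(-41116 + (-35 + 141²)) = (27855 + (√13765 - 13871))/(-41116 + (-35 + 19881)) = (27855 + (-13871 + √13765))/(-41116 + 19846) = (13984 + √13765)/(-21270) = (13984 + √13765)*(-1/21270) = -6992/10635 - √13765/21270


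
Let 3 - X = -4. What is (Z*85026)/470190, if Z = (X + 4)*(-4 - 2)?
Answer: -935286/78365 ≈ -11.935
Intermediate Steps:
X = 7 (X = 3 - 1*(-4) = 3 + 4 = 7)
Z = -66 (Z = (7 + 4)*(-4 - 2) = 11*(-6) = -66)
(Z*85026)/470190 = -66*85026/470190 = -5611716*1/470190 = -935286/78365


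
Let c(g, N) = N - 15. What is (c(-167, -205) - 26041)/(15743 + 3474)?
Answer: -26261/19217 ≈ -1.3666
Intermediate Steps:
c(g, N) = -15 + N
(c(-167, -205) - 26041)/(15743 + 3474) = ((-15 - 205) - 26041)/(15743 + 3474) = (-220 - 26041)/19217 = -26261*1/19217 = -26261/19217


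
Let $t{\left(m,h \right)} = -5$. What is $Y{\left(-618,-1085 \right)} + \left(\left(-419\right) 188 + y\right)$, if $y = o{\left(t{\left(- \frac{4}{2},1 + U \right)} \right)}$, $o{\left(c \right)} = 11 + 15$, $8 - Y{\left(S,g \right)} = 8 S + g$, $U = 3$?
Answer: $-72709$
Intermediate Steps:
$Y{\left(S,g \right)} = 8 - g - 8 S$ ($Y{\left(S,g \right)} = 8 - \left(8 S + g\right) = 8 - \left(g + 8 S\right) = 8 - g - 8 S$)
$o{\left(c \right)} = 26$
$y = 26$
$Y{\left(-618,-1085 \right)} + \left(\left(-419\right) 188 + y\right) = \left(8 - -1085 - -4944\right) + \left(\left(-419\right) 188 + 26\right) = \left(8 + 1085 + 4944\right) + \left(-78772 + 26\right) = 6037 - 78746 = -72709$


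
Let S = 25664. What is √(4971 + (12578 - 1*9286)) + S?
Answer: 25664 + √8263 ≈ 25755.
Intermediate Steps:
√(4971 + (12578 - 1*9286)) + S = √(4971 + (12578 - 1*9286)) + 25664 = √(4971 + (12578 - 9286)) + 25664 = √(4971 + 3292) + 25664 = √8263 + 25664 = 25664 + √8263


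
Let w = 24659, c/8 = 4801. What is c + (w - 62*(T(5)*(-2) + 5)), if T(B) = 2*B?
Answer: 63997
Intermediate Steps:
c = 38408 (c = 8*4801 = 38408)
c + (w - 62*(T(5)*(-2) + 5)) = 38408 + (24659 - 62*((2*5)*(-2) + 5)) = 38408 + (24659 - 62*(10*(-2) + 5)) = 38408 + (24659 - 62*(-20 + 5)) = 38408 + (24659 - 62*(-15)) = 38408 + (24659 + 930) = 38408 + 25589 = 63997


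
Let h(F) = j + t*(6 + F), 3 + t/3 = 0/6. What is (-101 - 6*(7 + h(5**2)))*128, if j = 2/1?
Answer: 194432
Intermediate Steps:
j = 2 (j = 2*1 = 2)
t = -9 (t = -9 + 3*(0/6) = -9 + 3*(0*(1/6)) = -9 + 3*0 = -9 + 0 = -9)
h(F) = -52 - 9*F (h(F) = 2 - 9*(6 + F) = 2 + (-54 - 9*F) = -52 - 9*F)
(-101 - 6*(7 + h(5**2)))*128 = (-101 - 6*(7 + (-52 - 9*5**2)))*128 = (-101 - 6*(7 + (-52 - 9*25)))*128 = (-101 - 6*(7 + (-52 - 225)))*128 = (-101 - 6*(7 - 277))*128 = (-101 - 6*(-270))*128 = (-101 + 1620)*128 = 1519*128 = 194432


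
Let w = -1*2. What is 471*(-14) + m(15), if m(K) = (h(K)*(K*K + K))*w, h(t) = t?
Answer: -13794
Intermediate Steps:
w = -2
m(K) = -2*K*(K + K²) (m(K) = (K*(K*K + K))*(-2) = (K*(K² + K))*(-2) = (K*(K + K²))*(-2) = -2*K*(K + K²))
471*(-14) + m(15) = 471*(-14) + 2*15²*(-1 - 1*15) = -6594 + 2*225*(-1 - 15) = -6594 + 2*225*(-16) = -6594 - 7200 = -13794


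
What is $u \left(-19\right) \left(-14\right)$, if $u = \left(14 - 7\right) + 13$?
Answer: $5320$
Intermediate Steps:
$u = 20$ ($u = 7 + 13 = 20$)
$u \left(-19\right) \left(-14\right) = 20 \left(-19\right) \left(-14\right) = \left(-380\right) \left(-14\right) = 5320$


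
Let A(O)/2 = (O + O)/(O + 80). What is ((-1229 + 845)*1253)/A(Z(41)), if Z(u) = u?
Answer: -14554848/41 ≈ -3.5500e+5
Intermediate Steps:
A(O) = 4*O/(80 + O) (A(O) = 2*((O + O)/(O + 80)) = 2*((2*O)/(80 + O)) = 2*(2*O/(80 + O)) = 4*O/(80 + O))
((-1229 + 845)*1253)/A(Z(41)) = ((-1229 + 845)*1253)/((4*41/(80 + 41))) = (-384*1253)/((4*41/121)) = -481152/(4*41*(1/121)) = -481152/164/121 = -481152*121/164 = -14554848/41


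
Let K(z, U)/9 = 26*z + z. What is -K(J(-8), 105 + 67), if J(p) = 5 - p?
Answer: -3159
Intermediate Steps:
K(z, U) = 243*z (K(z, U) = 9*(26*z + z) = 9*(27*z) = 243*z)
-K(J(-8), 105 + 67) = -243*(5 - 1*(-8)) = -243*(5 + 8) = -243*13 = -1*3159 = -3159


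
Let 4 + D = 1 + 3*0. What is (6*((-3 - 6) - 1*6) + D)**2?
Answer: 8649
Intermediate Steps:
D = -3 (D = -4 + (1 + 3*0) = -4 + (1 + 0) = -4 + 1 = -3)
(6*((-3 - 6) - 1*6) + D)**2 = (6*((-3 - 6) - 1*6) - 3)**2 = (6*(-9 - 6) - 3)**2 = (6*(-15) - 3)**2 = (-90 - 3)**2 = (-93)**2 = 8649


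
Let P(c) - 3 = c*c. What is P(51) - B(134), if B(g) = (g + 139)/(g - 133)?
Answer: 2331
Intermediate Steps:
P(c) = 3 + c² (P(c) = 3 + c*c = 3 + c²)
B(g) = (139 + g)/(-133 + g)
P(51) - B(134) = (3 + 51²) - (139 + 134)/(-133 + 134) = (3 + 2601) - 273/1 = 2604 - 273 = 2331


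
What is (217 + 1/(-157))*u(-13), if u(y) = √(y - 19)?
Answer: 136272*I*√2/157 ≈ 1227.5*I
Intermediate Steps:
u(y) = √(-19 + y)
(217 + 1/(-157))*u(-13) = (217 + 1/(-157))*√(-19 - 13) = (217 - 1/157)*√(-32) = 34068*(4*I*√2)/157 = 136272*I*√2/157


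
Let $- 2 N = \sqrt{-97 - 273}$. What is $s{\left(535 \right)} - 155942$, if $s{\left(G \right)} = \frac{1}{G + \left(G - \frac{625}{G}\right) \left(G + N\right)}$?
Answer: $- \frac{29244380359207015787}{187533700734005} + \frac{611184 i \sqrt{370}}{187533700734005} \approx -1.5594 \cdot 10^{5} + 6.2689 \cdot 10^{-8} i$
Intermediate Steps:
$N = - \frac{i \sqrt{370}}{2}$ ($N = - \frac{\sqrt{-97 - 273}}{2} = - \frac{\sqrt{-370}}{2} = - \frac{i \sqrt{370}}{2} \approx - 9.6177 i$)
$s{\left(G \right)} = \frac{1}{G + \left(G - \frac{625}{G}\right) \left(G - \frac{i \sqrt{370}}{2}\right)}$
$s{\left(535 \right)} - 155942 = 2 \cdot 535 \frac{1}{\left(-1250\right) 535 + 2 \cdot 535^{2} + 2 \cdot 535^{3} + 625 i \sqrt{370} - i \sqrt{370} \cdot 535^{2}} - 155942 = 2 \cdot 535 \frac{1}{-668750 + 2 \cdot 286225 + 2 \cdot 153130375 + 625 i \sqrt{370} - i \sqrt{370} \cdot 286225} - 155942 = 2 \cdot 535 \frac{1}{-668750 + 572450 + 306260750 + 625 i \sqrt{370} - 286225 i \sqrt{370}} - 155942 = 2 \cdot 535 \frac{1}{306164450 - 285600 i \sqrt{370}} - 155942 = \frac{1070}{306164450 - 285600 i \sqrt{370}} - 155942 = -155942 + \frac{1070}{306164450 - 285600 i \sqrt{370}}$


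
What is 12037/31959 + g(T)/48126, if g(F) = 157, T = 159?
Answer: 194770075/512686278 ≈ 0.37990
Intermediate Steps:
12037/31959 + g(T)/48126 = 12037/31959 + 157/48126 = 194770075/512686278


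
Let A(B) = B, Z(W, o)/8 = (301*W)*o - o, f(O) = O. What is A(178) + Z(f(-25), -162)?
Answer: 9753874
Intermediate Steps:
Z(W, o) = -8*o + 2408*W*o (Z(W, o) = 8*((301*W)*o - o) = 8*(301*W*o - o) = 8*(-o + 301*W*o) = -8*o + 2408*W*o)
A(178) + Z(f(-25), -162) = 178 + 8*(-162)*(-1 + 301*(-25)) = 178 + 8*(-162)*(-1 - 7525) = 178 + 8*(-162)*(-7526) = 178 + 9753696 = 9753874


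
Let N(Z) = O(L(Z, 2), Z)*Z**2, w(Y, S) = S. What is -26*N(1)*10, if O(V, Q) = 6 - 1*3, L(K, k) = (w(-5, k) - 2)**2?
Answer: -780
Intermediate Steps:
L(K, k) = (-2 + k)**2 (L(K, k) = (k - 2)**2 = (-2 + k)**2)
O(V, Q) = 3 (O(V, Q) = 6 - 3 = 3)
N(Z) = 3*Z**2
-26*N(1)*10 = -78*1**2*10 = -78*10 = -780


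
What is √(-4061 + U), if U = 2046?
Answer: I*√2015 ≈ 44.889*I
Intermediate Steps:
√(-4061 + U) = √(-4061 + 2046) = √(-2015) = I*√2015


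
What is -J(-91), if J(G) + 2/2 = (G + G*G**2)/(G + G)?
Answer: -4140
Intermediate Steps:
J(G) = -1 + (G + G**3)/(2*G) (J(G) = -1 + (G + G*G**2)/(G + G) = -1 + (G + G**3)/((2*G)) = -1 + (G + G**3)*(1/(2*G)) = -1 + (G + G**3)/(2*G))
-J(-91) = -(-1/2 + (1/2)*(-91)**2) = -(-1/2 + (1/2)*8281) = -(-1/2 + 8281/2) = -1*4140 = -4140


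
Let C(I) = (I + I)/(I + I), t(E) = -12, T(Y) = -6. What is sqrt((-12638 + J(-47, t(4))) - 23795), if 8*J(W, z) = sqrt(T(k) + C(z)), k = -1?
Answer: sqrt(-582928 + 2*I*sqrt(5))/4 ≈ 0.00073218 + 190.87*I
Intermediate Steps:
C(I) = 1 (C(I) = (2*I)/((2*I)) = (2*I)*(1/(2*I)) = 1)
J(W, z) = I*sqrt(5)/8 (J(W, z) = sqrt(-6 + 1)/8 = sqrt(-5)/8 = (I*sqrt(5))/8 = I*sqrt(5)/8)
sqrt((-12638 + J(-47, t(4))) - 23795) = sqrt((-12638 + I*sqrt(5)/8) - 23795) = sqrt(-36433 + I*sqrt(5)/8)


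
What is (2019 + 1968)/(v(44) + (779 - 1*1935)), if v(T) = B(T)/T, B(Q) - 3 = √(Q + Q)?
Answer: -2974147836/862280411 - 116952*√22/862280411 ≈ -3.4498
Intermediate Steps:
B(Q) = 3 + √2*√Q (B(Q) = 3 + √(Q + Q) = 3 + √(2*Q) = 3 + √2*√Q)
v(T) = (3 + √2*√T)/T
(2019 + 1968)/(v(44) + (779 - 1*1935)) = (2019 + 1968)/((3 + √2*√44)/44 + (779 - 1*1935)) = 3987/((3 + √2*(2*√11))/44 + (779 - 1935)) = 3987/((3 + 2*√22)/44 - 1156) = 3987/((3/44 + √22/22) - 1156) = 3987/(-50861/44 + √22/22)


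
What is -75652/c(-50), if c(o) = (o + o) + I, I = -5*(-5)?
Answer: 75652/75 ≈ 1008.7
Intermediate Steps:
I = 25
c(o) = 25 + 2*o (c(o) = (o + o) + 25 = 2*o + 25 = 25 + 2*o)
-75652/c(-50) = -75652/(25 + 2*(-50)) = -75652/(25 - 100) = -75652/(-75) = -75652*(-1/75) = 75652/75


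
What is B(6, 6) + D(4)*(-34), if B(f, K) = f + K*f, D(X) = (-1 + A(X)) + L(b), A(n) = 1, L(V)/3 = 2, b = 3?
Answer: -162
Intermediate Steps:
L(V) = 6 (L(V) = 3*2 = 6)
D(X) = 6 (D(X) = (-1 + 1) + 6 = 0 + 6 = 6)
B(6, 6) + D(4)*(-34) = 6*(1 + 6) + 6*(-34) = 6*7 - 204 = 42 - 204 = -162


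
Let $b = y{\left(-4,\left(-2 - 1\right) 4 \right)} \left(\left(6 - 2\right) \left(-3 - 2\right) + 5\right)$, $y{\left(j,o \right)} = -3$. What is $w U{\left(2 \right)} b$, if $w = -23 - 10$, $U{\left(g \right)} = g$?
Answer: $-2970$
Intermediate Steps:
$w = -33$
$b = 45$ ($b = - 3 \left(\left(6 - 2\right) \left(-3 - 2\right) + 5\right) = - 3 \left(4 \left(-5\right) + 5\right) = - 3 \left(-20 + 5\right) = \left(-3\right) \left(-15\right) = 45$)
$w U{\left(2 \right)} b = \left(-33\right) 2 \cdot 45 = \left(-66\right) 45 = -2970$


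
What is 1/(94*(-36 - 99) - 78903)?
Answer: -1/91593 ≈ -1.0918e-5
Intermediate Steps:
1/(94*(-36 - 99) - 78903) = 1/(94*(-135) - 78903) = 1/(-12690 - 78903) = 1/(-91593) = -1/91593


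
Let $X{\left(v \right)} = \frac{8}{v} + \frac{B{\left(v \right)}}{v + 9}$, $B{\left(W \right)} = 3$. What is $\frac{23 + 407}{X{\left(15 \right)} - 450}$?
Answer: $- \frac{51600}{53921} \approx -0.95696$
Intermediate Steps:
$X{\left(v \right)} = \frac{3}{9 + v} + \frac{8}{v}$ ($X{\left(v \right)} = \frac{8}{v} + \frac{3}{v + 9} = \frac{8}{v} + \frac{3}{9 + v} = \frac{3}{9 + v} + \frac{8}{v}$)
$\frac{23 + 407}{X{\left(15 \right)} - 450} = \frac{23 + 407}{\frac{72 + 11 \cdot 15}{15 \left(9 + 15\right)} - 450} = \frac{430}{\frac{72 + 165}{15 \cdot 24} - 450} = \frac{430}{\frac{1}{15} \cdot \frac{1}{24} \cdot 237 - 450} = \frac{430}{\frac{79}{120} - 450} = \frac{430}{- \frac{53921}{120}} = 430 \left(- \frac{120}{53921}\right) = - \frac{51600}{53921}$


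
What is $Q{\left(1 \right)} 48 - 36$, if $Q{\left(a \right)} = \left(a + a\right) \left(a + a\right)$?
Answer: $156$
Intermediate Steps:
$Q{\left(a \right)} = 4 a^{2}$ ($Q{\left(a \right)} = 2 a 2 a = 4 a^{2}$)
$Q{\left(1 \right)} 48 - 36 = 4 \cdot 1^{2} \cdot 48 - 36 = 4 \cdot 1 \cdot 48 - 36 = 4 \cdot 48 - 36 = 192 - 36 = 156$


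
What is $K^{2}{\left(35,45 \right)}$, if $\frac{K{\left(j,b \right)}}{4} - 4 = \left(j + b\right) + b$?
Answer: $266256$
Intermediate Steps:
$K{\left(j,b \right)} = 16 + 4 j + 8 b$ ($K{\left(j,b \right)} = 16 + 4 \left(\left(j + b\right) + b\right) = 16 + 4 \left(\left(b + j\right) + b\right) = 16 + 4 \left(j + 2 b\right) = 16 + \left(4 j + 8 b\right) = 16 + 4 j + 8 b$)
$K^{2}{\left(35,45 \right)} = \left(16 + 4 \cdot 35 + 8 \cdot 45\right)^{2} = \left(16 + 140 + 360\right)^{2} = 516^{2} = 266256$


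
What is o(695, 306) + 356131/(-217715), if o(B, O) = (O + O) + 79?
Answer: 150084934/217715 ≈ 689.36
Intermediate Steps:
o(B, O) = 79 + 2*O (o(B, O) = 2*O + 79 = 79 + 2*O)
o(695, 306) + 356131/(-217715) = (79 + 2*306) + 356131/(-217715) = (79 + 612) + 356131*(-1/217715) = 691 - 356131/217715 = 150084934/217715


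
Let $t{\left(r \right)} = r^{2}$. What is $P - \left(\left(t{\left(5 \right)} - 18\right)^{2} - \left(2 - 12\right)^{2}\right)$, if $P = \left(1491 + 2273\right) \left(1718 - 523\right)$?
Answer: $4498031$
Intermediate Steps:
$P = 4497980$ ($P = 3764 \cdot 1195 = 4497980$)
$P - \left(\left(t{\left(5 \right)} - 18\right)^{2} - \left(2 - 12\right)^{2}\right) = 4497980 - \left(\left(5^{2} - 18\right)^{2} - \left(2 - 12\right)^{2}\right) = 4497980 + \left(\left(-10\right)^{2} - \left(25 - 18\right)^{2}\right) = 4497980 + \left(100 - 7^{2}\right) = 4497980 + \left(100 - 49\right) = 4497980 + 51 = 4498031$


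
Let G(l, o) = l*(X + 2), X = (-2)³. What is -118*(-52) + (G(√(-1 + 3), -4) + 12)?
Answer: 6148 - 6*√2 ≈ 6139.5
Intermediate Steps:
X = -8
G(l, o) = -6*l (G(l, o) = l*(-8 + 2) = l*(-6) = -6*l)
-118*(-52) + (G(√(-1 + 3), -4) + 12) = -118*(-52) + (-6*√(-1 + 3) + 12) = 6136 + (-6*√2 + 12) = 6136 + (12 - 6*√2) = 6148 - 6*√2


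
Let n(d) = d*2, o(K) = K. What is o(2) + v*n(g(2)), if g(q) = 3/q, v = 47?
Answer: 143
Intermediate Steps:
n(d) = 2*d
o(2) + v*n(g(2)) = 2 + 47*(2*(3/2)) = 2 + 47*3 = 2 + 141 = 143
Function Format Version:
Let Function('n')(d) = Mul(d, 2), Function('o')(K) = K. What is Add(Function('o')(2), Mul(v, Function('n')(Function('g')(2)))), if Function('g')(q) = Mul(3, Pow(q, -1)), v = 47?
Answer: 143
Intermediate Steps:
Function('n')(d) = Mul(2, d)
Add(Function('o')(2), Mul(v, Function('n')(Function('g')(2)))) = Add(2, Mul(47, Mul(2, Mul(3, Pow(2, -1))))) = Add(2, Mul(47, Mul(2, Mul(3, Rational(1, 2))))) = Add(2, Mul(47, Mul(2, Rational(3, 2)))) = Add(2, Mul(47, 3)) = Add(2, 141) = 143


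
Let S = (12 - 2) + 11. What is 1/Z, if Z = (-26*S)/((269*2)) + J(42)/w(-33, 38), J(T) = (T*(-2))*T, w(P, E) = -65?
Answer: 17485/931287 ≈ 0.018775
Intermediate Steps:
J(T) = -2*T**2 (J(T) = (-2*T)*T = -2*T**2)
S = 21 (S = 10 + 11 = 21)
Z = 931287/17485 (Z = (-26*21)/((269*2)) - 2*42**2/(-65) = -546/538 - 2*1764*(-1/65) = -546*1/538 - 3528*(-1/65) = -273/269 + 3528/65 = 931287/17485 ≈ 53.262)
1/Z = 1/(931287/17485) = 17485/931287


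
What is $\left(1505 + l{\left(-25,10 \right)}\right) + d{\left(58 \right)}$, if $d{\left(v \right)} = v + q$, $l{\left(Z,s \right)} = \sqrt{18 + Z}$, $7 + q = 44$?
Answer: $1600 + i \sqrt{7} \approx 1600.0 + 2.6458 i$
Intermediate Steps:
$q = 37$ ($q = -7 + 44 = 37$)
$d{\left(v \right)} = 37 + v$ ($d{\left(v \right)} = v + 37 = 37 + v$)
$\left(1505 + l{\left(-25,10 \right)}\right) + d{\left(58 \right)} = \left(1505 + \sqrt{18 - 25}\right) + \left(37 + 58\right) = \left(1505 + \sqrt{-7}\right) + 95 = \left(1505 + i \sqrt{7}\right) + 95 = 1600 + i \sqrt{7}$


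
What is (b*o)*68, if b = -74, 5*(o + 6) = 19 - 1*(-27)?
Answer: -80512/5 ≈ -16102.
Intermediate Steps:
o = 16/5 (o = -6 + (19 - 1*(-27))/5 = -6 + (19 + 27)/5 = -6 + (⅕)*46 = -6 + 46/5 = 16/5 ≈ 3.2000)
(b*o)*68 = -74*16/5*68 = -1184/5*68 = -80512/5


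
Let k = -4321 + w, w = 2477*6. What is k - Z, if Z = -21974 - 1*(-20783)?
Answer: 11732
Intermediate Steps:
w = 14862
Z = -1191 (Z = -21974 + 20783 = -1191)
k = 10541 (k = -4321 + 14862 = 10541)
k - Z = 10541 - 1*(-1191) = 10541 + 1191 = 11732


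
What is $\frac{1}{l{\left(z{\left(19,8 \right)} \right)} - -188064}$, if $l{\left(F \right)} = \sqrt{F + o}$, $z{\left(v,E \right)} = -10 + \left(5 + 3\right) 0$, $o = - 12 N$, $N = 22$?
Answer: $\frac{94032}{17684034185} - \frac{i \sqrt{274}}{35368068370} \approx 5.3173 \cdot 10^{-6} - 4.6802 \cdot 10^{-10} i$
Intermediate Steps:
$o = -264$ ($o = \left(-12\right) 22 = -264$)
$z{\left(v,E \right)} = -10$ ($z{\left(v,E \right)} = -10 + 8 \cdot 0 = -10 + 0 = -10$)
$l{\left(F \right)} = \sqrt{-264 + F}$ ($l{\left(F \right)} = \sqrt{F - 264} = \sqrt{-264 + F}$)
$\frac{1}{l{\left(z{\left(19,8 \right)} \right)} - -188064} = \frac{1}{\sqrt{-264 - 10} - -188064} = \frac{1}{\sqrt{-274} + 188064} = \frac{1}{i \sqrt{274} + 188064} = \frac{1}{188064 + i \sqrt{274}}$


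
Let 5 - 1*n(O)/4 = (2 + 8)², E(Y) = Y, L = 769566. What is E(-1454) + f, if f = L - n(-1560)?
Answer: 768492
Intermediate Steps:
n(O) = -380 (n(O) = 20 - 4*(2 + 8)² = 20 - 4*10² = 20 - 4*100 = 20 - 400 = -380)
f = 769946 (f = 769566 - 1*(-380) = 769566 + 380 = 769946)
E(-1454) + f = -1454 + 769946 = 768492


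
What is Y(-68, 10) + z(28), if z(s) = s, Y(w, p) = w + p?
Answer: -30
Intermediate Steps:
Y(w, p) = p + w
Y(-68, 10) + z(28) = (10 - 68) + 28 = -58 + 28 = -30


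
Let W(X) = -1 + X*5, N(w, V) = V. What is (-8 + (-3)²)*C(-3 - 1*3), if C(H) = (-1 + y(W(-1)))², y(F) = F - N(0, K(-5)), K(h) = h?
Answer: 4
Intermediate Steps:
W(X) = -1 + 5*X
y(F) = 5 + F (y(F) = F - 1*(-5) = F + 5 = 5 + F)
C(H) = 4 (C(H) = (-1 + (5 + (-1 + 5*(-1))))² = (-1 + (5 + (-1 - 5)))² = (-1 + (5 - 6))² = (-1 - 1)² = (-2)² = 4)
(-8 + (-3)²)*C(-3 - 1*3) = (-8 + (-3)²)*4 = (-8 + 9)*4 = 1*4 = 4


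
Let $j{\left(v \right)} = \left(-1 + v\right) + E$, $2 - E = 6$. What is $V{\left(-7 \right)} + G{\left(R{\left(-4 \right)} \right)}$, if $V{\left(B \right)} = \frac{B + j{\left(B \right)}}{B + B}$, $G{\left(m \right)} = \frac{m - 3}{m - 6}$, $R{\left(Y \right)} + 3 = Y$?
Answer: $\frac{387}{182} \approx 2.1264$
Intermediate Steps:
$E = -4$ ($E = 2 - 6 = -4$)
$j{\left(v \right)} = -5 + v$ ($j{\left(v \right)} = \left(-1 + v\right) - 4 = -5 + v$)
$R{\left(Y \right)} = -3 + Y$
$G{\left(m \right)} = \frac{-3 + m}{-6 + m}$
$V{\left(B \right)} = \frac{-5 + 2 B}{2 B}$ ($V{\left(B \right)} = \frac{B + \left(-5 + B\right)}{B + B} = \frac{-5 + 2 B}{2 B}$)
$V{\left(-7 \right)} + G{\left(R{\left(-4 \right)} \right)} = \frac{- \frac{5}{2} - 7}{-7} + \frac{-3 - 7}{-6 - 7} = \left(- \frac{1}{7}\right) \left(- \frac{19}{2}\right) + \frac{-3 - 7}{-6 - 7} = \frac{19}{14} + \frac{1}{-13} \left(-10\right) = \frac{19}{14} - - \frac{10}{13} = \frac{19}{14} + \frac{10}{13} = \frac{387}{182}$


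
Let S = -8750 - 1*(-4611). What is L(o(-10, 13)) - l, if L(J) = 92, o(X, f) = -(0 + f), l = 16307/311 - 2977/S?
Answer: 50004548/1287229 ≈ 38.847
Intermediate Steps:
S = -4139 (S = -8750 + 4611 = -4139)
l = 68420520/1287229 (l = 16307/311 - 2977/(-4139) = 16307*(1/311) - 2977*(-1/4139) = 16307/311 + 2977/4139 = 68420520/1287229 ≈ 53.153)
o(X, f) = -f
L(o(-10, 13)) - l = 92 - 1*68420520/1287229 = 92 - 68420520/1287229 = 50004548/1287229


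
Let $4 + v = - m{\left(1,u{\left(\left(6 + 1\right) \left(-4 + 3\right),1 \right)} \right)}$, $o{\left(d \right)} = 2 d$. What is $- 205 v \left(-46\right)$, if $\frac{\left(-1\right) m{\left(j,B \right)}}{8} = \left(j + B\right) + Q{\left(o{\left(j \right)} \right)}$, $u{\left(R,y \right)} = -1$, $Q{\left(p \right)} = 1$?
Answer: $37720$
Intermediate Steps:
$m{\left(j,B \right)} = -8 - 8 B - 8 j$ ($m{\left(j,B \right)} = - 8 \left(\left(j + B\right) + 1\right) = - 8 \left(\left(B + j\right) + 1\right) = - 8 \left(1 + B + j\right) = -8 - 8 B - 8 j$)
$v = 4$ ($v = -4 - \left(-8 - -8 - 8\right) = -4 - \left(-8 + 8 - 8\right) = -4 - -8 = -4 + 8 = 4$)
$- 205 v \left(-46\right) = \left(-205\right) 4 \left(-46\right) = \left(-820\right) \left(-46\right) = 37720$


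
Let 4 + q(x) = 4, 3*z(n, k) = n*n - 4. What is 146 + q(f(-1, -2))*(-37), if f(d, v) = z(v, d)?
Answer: 146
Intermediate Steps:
z(n, k) = -4/3 + n²/3 (z(n, k) = (n*n - 4)/3 = (n² - 4)/3 = (-4 + n²)/3 = -4/3 + n²/3)
f(d, v) = -4/3 + v²/3
q(x) = 0 (q(x) = -4 + 4 = 0)
146 + q(f(-1, -2))*(-37) = 146 + 0*(-37) = 146 + 0 = 146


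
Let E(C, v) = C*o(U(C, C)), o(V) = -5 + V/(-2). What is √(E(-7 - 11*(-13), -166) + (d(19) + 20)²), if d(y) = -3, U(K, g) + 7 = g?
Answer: 7*I*√187 ≈ 95.724*I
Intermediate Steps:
U(K, g) = -7 + g
o(V) = -5 - V/2 (o(V) = -5 + V*(-½) = -5 - V/2)
E(C, v) = C*(-3/2 - C/2) (E(C, v) = C*(-5 - (-7 + C)/2) = C*(-5 + (7/2 - C/2)) = C*(-3/2 - C/2))
√(E(-7 - 11*(-13), -166) + (d(19) + 20)²) = √(-(-7 - 11*(-13))*(3 + (-7 - 11*(-13)))/2 + (-3 + 20)²) = √(-(-7 + 143)*(3 + (-7 + 143))/2 + 17²) = √(-½*136*(3 + 136) + 289) = √(-½*136*139 + 289) = √(-9452 + 289) = √(-9163) = 7*I*√187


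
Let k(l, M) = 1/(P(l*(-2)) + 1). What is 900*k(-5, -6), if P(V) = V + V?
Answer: 300/7 ≈ 42.857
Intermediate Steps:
P(V) = 2*V
k(l, M) = 1/(1 - 4*l) (k(l, M) = 1/(2*(l*(-2)) + 1) = 1/(2*(-2*l) + 1) = 1/(-4*l + 1) = 1/(1 - 4*l))
900*k(-5, -6) = 900/(1 - 4*(-5)) = 900/(1 + 20) = 900/21 = 900*(1/21) = 300/7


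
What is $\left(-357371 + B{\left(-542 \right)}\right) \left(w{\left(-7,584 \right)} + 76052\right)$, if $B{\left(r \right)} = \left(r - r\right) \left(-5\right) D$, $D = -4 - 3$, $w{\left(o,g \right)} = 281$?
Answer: $-27279200543$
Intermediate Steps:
$D = -7$ ($D = -4 - 3 = -7$)
$B{\left(r \right)} = 0$ ($B{\left(r \right)} = \left(r - r\right) \left(-5\right) \left(-7\right) = 0 \left(-5\right) \left(-7\right) = 0 \left(-7\right) = 0$)
$\left(-357371 + B{\left(-542 \right)}\right) \left(w{\left(-7,584 \right)} + 76052\right) = \left(-357371 + 0\right) \left(281 + 76052\right) = \left(-357371\right) 76333 = -27279200543$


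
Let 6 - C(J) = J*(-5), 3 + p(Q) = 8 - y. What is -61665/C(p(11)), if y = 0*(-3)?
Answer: -61665/31 ≈ -1989.2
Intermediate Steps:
y = 0
p(Q) = 5 (p(Q) = -3 + (8 - 1*0) = -3 + (8 + 0) = -3 + 8 = 5)
C(J) = 6 + 5*J (C(J) = 6 - J*(-5) = 6 - (-5)*J = 6 + 5*J)
-61665/C(p(11)) = -61665/(6 + 5*5) = -61665/(6 + 25) = -61665/31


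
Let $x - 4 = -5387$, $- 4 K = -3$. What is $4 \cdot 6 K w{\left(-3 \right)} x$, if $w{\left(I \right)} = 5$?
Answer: $-484470$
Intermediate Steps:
$K = \frac{3}{4}$ ($K = \left(- \frac{1}{4}\right) \left(-3\right) = \frac{3}{4} \approx 0.75$)
$x = -5383$ ($x = 4 - 5387 = -5383$)
$4 \cdot 6 K w{\left(-3 \right)} x = 4 \cdot 6 \cdot \frac{3}{4} \cdot 5 \left(-5383\right) = 24 \cdot \frac{3}{4} \cdot 5 \left(-5383\right) = 18 \cdot 5 \left(-5383\right) = 90 \left(-5383\right) = -484470$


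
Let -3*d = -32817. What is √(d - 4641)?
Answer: √6298 ≈ 79.360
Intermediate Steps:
d = 10939 (d = -⅓*(-32817) = 10939)
√(d - 4641) = √(10939 - 4641) = √6298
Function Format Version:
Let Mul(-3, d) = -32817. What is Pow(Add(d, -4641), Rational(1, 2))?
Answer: Pow(6298, Rational(1, 2)) ≈ 79.360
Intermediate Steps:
d = 10939 (d = Mul(Rational(-1, 3), -32817) = 10939)
Pow(Add(d, -4641), Rational(1, 2)) = Pow(Add(10939, -4641), Rational(1, 2)) = Pow(6298, Rational(1, 2))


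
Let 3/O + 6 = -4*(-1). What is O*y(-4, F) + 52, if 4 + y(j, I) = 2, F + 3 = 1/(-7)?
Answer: 55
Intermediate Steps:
F = -22/7 (F = -3 + 1/(-7) = -3 - 1/7 = -22/7 ≈ -3.1429)
y(j, I) = -2 (y(j, I) = -4 + 2 = -2)
O = -3/2 (O = 3/(-6 - 4*(-1)) = 3/(-6 + 4) = 3/(-2) = 3*(-1/2) = -3/2 ≈ -1.5000)
O*y(-4, F) + 52 = -3/2*(-2) + 52 = 3 + 52 = 55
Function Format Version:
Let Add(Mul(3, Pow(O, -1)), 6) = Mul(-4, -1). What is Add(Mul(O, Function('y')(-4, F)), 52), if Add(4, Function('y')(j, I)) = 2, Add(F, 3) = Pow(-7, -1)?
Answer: 55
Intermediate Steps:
F = Rational(-22, 7) (F = Add(-3, Pow(-7, -1)) = Add(-3, Rational(-1, 7)) = Rational(-22, 7) ≈ -3.1429)
Function('y')(j, I) = -2 (Function('y')(j, I) = Add(-4, 2) = -2)
O = Rational(-3, 2) (O = Mul(3, Pow(Add(-6, Mul(-4, -1)), -1)) = Mul(3, Pow(Add(-6, 4), -1)) = Mul(3, Pow(-2, -1)) = Mul(3, Rational(-1, 2)) = Rational(-3, 2) ≈ -1.5000)
Add(Mul(O, Function('y')(-4, F)), 52) = Add(Mul(Rational(-3, 2), -2), 52) = Add(3, 52) = 55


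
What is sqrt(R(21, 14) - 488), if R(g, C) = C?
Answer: I*sqrt(474) ≈ 21.772*I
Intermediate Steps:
sqrt(R(21, 14) - 488) = sqrt(14 - 488) = sqrt(-474) = I*sqrt(474)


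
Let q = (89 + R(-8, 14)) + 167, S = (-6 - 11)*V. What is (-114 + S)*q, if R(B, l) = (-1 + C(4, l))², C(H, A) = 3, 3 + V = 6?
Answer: -42900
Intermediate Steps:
V = 3 (V = -3 + 6 = 3)
R(B, l) = 4 (R(B, l) = (-1 + 3)² = 2² = 4)
S = -51 (S = (-6 - 11)*3 = -17*3 = -51)
q = 260 (q = (89 + 4) + 167 = 93 + 167 = 260)
(-114 + S)*q = (-114 - 51)*260 = -165*260 = -42900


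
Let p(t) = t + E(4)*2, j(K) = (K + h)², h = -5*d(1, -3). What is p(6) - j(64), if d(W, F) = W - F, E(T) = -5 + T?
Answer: -1932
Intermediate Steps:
h = -20 (h = -5*(1 - 1*(-3)) = -5*(1 + 3) = -5*4 = -20)
j(K) = (-20 + K)² (j(K) = (K - 20)² = (-20 + K)²)
p(t) = -2 + t (p(t) = t + (-5 + 4)*2 = t - 1*2 = t - 2 = -2 + t)
p(6) - j(64) = (-2 + 6) - (-20 + 64)² = 4 - 1*44² = 4 - 1*1936 = 4 - 1936 = -1932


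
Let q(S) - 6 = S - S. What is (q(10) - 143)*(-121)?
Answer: 16577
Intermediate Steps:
q(S) = 6 (q(S) = 6 + (S - S) = 6 + 0 = 6)
(q(10) - 143)*(-121) = (6 - 143)*(-121) = -137*(-121) = 16577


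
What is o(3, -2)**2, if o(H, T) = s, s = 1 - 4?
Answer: 9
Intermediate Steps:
s = -3
o(H, T) = -3
o(3, -2)**2 = (-3)**2 = 9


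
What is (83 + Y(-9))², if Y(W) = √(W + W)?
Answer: 6871 + 498*I*√2 ≈ 6871.0 + 704.28*I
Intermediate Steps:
Y(W) = √2*√W (Y(W) = √(2*W) = √2*√W)
(83 + Y(-9))² = (83 + √2*√(-9))² = (83 + √2*(3*I))² = (83 + 3*I*√2)²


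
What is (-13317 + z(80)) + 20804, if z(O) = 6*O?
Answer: 7967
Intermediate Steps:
(-13317 + z(80)) + 20804 = (-13317 + 6*80) + 20804 = (-13317 + 480) + 20804 = -12837 + 20804 = 7967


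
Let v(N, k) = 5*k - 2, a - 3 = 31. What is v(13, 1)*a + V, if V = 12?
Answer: 114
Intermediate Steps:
a = 34 (a = 3 + 31 = 34)
v(N, k) = -2 + 5*k
v(13, 1)*a + V = (-2 + 5*1)*34 + 12 = (-2 + 5)*34 + 12 = 3*34 + 12 = 102 + 12 = 114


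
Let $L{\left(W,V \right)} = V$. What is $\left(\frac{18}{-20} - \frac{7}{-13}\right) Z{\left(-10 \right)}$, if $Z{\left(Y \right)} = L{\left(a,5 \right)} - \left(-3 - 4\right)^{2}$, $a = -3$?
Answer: $\frac{1034}{65} \approx 15.908$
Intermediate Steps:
$Z{\left(Y \right)} = -44$ ($Z{\left(Y \right)} = 5 - \left(-3 - 4\right)^{2} = 5 - \left(-7\right)^{2} = 5 - 49 = -44$)
$\left(\frac{18}{-20} - \frac{7}{-13}\right) Z{\left(-10 \right)} = \left(\frac{18}{-20} - \frac{7}{-13}\right) \left(-44\right) = \left(18 \left(- \frac{1}{20}\right) - - \frac{7}{13}\right) \left(-44\right) = \left(- \frac{9}{10} + \frac{7}{13}\right) \left(-44\right) = \left(- \frac{47}{130}\right) \left(-44\right) = \frac{1034}{65}$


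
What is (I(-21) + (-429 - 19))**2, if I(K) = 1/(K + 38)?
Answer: 57988225/289 ≈ 2.0065e+5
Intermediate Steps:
I(K) = 1/(38 + K)
(I(-21) + (-429 - 19))**2 = (1/(38 - 21) + (-429 - 19))**2 = (1/17 - 448)**2 = (-7615/17)**2 = 57988225/289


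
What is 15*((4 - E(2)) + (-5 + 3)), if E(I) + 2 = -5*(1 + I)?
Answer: 285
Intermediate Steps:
E(I) = -7 - 5*I (E(I) = -2 - 5*(1 + I) = -2 + (-5 - 5*I) = -7 - 5*I)
15*((4 - E(2)) + (-5 + 3)) = 15*((4 - (-7 - 5*2)) + (-5 + 3)) = 15*((4 - (-7 - 10)) - 2) = 15*((4 - 1*(-17)) - 2) = 15*((4 + 17) - 2) = 15*(21 - 2) = 15*19 = 285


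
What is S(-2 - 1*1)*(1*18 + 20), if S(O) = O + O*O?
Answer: 228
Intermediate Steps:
S(O) = O + O²
S(-2 - 1*1)*(1*18 + 20) = ((-2 - 1*1)*(1 + (-2 - 1*1)))*(1*18 + 20) = ((-2 - 1)*(1 + (-2 - 1)))*(18 + 20) = -3*(1 - 3)*38 = -3*(-2)*38 = 6*38 = 228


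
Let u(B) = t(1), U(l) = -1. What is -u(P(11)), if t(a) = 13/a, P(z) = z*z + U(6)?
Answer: -13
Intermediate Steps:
P(z) = -1 + z² (P(z) = z*z - 1 = z² - 1 = -1 + z²)
u(B) = 13 (u(B) = 13/1 = 13*1 = 13)
-u(P(11)) = -1*13 = -13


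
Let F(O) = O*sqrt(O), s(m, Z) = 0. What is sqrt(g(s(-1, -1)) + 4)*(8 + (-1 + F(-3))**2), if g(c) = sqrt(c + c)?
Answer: -36 + 12*I*sqrt(3) ≈ -36.0 + 20.785*I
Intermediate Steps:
g(c) = sqrt(2)*sqrt(c) (g(c) = sqrt(2*c) = sqrt(2)*sqrt(c))
F(O) = O**(3/2)
sqrt(g(s(-1, -1)) + 4)*(8 + (-1 + F(-3))**2) = sqrt(sqrt(2)*sqrt(0) + 4)*(8 + (-1 + (-3)**(3/2))**2) = sqrt(sqrt(2)*0 + 4)*(8 + (-1 - 3*I*sqrt(3))**2) = sqrt(0 + 4)*(8 + (-1 - 3*I*sqrt(3))**2) = sqrt(4)*(8 + (-1 - 3*I*sqrt(3))**2) = 2*(8 + (-1 - 3*I*sqrt(3))**2) = 16 + 2*(-1 - 3*I*sqrt(3))**2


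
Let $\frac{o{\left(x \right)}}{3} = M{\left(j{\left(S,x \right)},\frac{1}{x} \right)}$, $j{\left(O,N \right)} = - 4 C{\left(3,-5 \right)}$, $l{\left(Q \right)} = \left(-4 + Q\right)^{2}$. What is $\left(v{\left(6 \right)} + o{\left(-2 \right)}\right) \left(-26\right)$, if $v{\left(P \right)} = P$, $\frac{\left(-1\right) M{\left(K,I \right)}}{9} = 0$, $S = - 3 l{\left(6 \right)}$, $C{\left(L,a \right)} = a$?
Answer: $-156$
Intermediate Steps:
$S = -12$ ($S = - 3 \left(-4 + 6\right)^{2} = - 3 \cdot 2^{2} = \left(-3\right) 4 = -12$)
$j{\left(O,N \right)} = 20$ ($j{\left(O,N \right)} = \left(-4\right) \left(-5\right) = 20$)
$M{\left(K,I \right)} = 0$ ($M{\left(K,I \right)} = \left(-9\right) 0 = 0$)
$o{\left(x \right)} = 0$ ($o{\left(x \right)} = 3 \cdot 0 = 0$)
$\left(v{\left(6 \right)} + o{\left(-2 \right)}\right) \left(-26\right) = \left(6 + 0\right) \left(-26\right) = 6 \left(-26\right) = -156$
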